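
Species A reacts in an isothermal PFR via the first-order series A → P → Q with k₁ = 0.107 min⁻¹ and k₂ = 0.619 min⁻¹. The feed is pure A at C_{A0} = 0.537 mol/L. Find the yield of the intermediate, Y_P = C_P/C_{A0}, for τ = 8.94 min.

The intermediate concentration in a first-order A→B→C sequence is C_P = k₁C_{A0}(e^(−k₁τ) − e^(−k₂τ))/(k₂−k₁).
e^(−k₁τ) = e^(−0.107×8.94) = e^(−0.9566) = 0.3842; e^(−k₂τ) = e^(−5.534) = 0.003951.
C_P = 0.107×0.537/(0.619−0.107) × (0.3842−0.003951) = 0.1122×0.3803 = 0.04267 mol/L.
Y_P = C_P/C_{A0} = 0.04267/0.537 = 0.0795.

0.0795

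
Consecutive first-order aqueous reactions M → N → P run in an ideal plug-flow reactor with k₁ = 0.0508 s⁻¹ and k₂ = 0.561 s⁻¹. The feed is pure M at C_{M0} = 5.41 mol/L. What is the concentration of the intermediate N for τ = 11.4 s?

0.301 mol/L

The intermediate concentration in a first-order A→B→C sequence is C_N = k₁C_{M0}(e^(−k₁τ) − e^(−k₂τ))/(k₂−k₁).
e^(−k₁τ) = e^(−0.0508×11.4) = e^(−0.5791) = 0.5604; e^(−k₂τ) = e^(−6.395) = 0.001669.
C_N = 0.0508×5.41/(0.561−0.0508) × (0.5604−0.001669) = 0.5387×0.5587 = 0.3010 mol/L.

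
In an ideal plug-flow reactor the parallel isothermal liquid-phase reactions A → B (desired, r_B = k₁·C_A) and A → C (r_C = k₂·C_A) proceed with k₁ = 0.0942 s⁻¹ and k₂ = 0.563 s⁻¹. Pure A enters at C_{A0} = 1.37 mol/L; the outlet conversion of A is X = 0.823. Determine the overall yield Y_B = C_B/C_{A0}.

0.118

C_A = C_{A0}(1−X) = 0.2425 mol/L.
Both paths are first order in A, so the instantaneous fraction to B is constant: dC_B/d(−C_A) = k₁/(k₁+k₂) = 0.1433.
C_B = 0.1433·(C_{A0}−C_A) = 0.1433×1.128 = 0.162 mol/L.
Y_B = C_B/C_{A0} = 0.1616/1.37 = 0.118.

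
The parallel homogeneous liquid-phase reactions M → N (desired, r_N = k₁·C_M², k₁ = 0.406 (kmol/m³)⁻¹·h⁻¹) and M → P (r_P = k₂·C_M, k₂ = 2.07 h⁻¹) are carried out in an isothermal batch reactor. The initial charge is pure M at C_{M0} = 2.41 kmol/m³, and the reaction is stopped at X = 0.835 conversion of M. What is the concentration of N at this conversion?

C_M = C_{M0}(1−X) = 0.3977 kmol/m³.
Along a PFR/batch, dC_P/dC_M = −r_P/(r_N+r_P) = −k₂/(k₂+k₁·C_M).
Integrating from C_{M0} to C_M: C_P = (2.07/0.406)·ln[(2.07+0.406·2.41)/(2.07+0.406·0.398)] = 5.099·ln(3.048/2.231) = 1.591 kmol/m³.
Then C_N = (C_{M0}−C_M) − C_P = 2.012 − 1.591 = 0.4217 kmol/m³.

0.422 kmol/m³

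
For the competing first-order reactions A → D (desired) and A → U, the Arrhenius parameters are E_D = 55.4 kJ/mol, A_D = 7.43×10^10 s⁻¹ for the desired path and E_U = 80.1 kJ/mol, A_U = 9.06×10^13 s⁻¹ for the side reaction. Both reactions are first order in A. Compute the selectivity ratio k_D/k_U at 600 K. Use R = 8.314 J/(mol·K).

Since both paths have the same order in A, the concentration cancels and S_{D/U} = k_D/k_U = (A_D/A_U)·exp[(E_U−E_D)/(RT)].
(E_U−E_D)/(RT) = (80.1−55.4)×10³/(8.314×600) = 24700/4988 = 4.951.
k_D/k_U = (7.43×10^10/9.06×10^13)·exp(4.951) = 8.201×10^-4 × 141.4 = 0.116.
Since E_D < E_U, lowering the temperature improves selectivity toward D.

0.116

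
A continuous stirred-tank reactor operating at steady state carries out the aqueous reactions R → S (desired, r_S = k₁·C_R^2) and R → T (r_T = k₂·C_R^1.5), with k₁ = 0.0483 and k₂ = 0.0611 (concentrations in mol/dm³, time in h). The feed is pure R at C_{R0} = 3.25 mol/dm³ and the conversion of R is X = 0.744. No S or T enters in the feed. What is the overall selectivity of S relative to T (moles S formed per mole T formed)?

Exit C_R = C_{R0}(1−X) = 3.25×0.256 = 0.8320 mol/dm³.
Rates in a CSTR are evaluated at the outlet concentration: r_S = 0.0483×0.8320^2 = 0.03343, r_T = 0.0611×0.8320^1.5 = 0.04637.
Overall selectivity = C_S/C_T = r_Sτ/(r_Tτ) = r_S/r_T = 0.721.

0.721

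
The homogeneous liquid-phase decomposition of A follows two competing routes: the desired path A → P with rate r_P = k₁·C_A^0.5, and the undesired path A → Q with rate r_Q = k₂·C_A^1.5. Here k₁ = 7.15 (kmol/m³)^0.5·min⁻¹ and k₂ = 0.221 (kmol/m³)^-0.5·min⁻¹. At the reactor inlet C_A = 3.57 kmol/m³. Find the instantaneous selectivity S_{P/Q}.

9.06

S_{P/Q} = r_P/r_Q = (k₁·C_A^0.5)/(k₂·C_A^1.5) = (k₁/k₂)·C_A⁻¹.
= (7.15×3.570^0.5) / (0.221×3.570^1.5) = 13.51/1.491 = 9.06.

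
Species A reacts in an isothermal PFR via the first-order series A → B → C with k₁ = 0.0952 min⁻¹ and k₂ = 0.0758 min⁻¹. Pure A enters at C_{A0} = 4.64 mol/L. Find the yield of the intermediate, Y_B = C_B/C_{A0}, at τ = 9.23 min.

For first-order series with pure A initially, C_B(τ) = k₁C_{A0}/(k₂−k₁)·(e^(−k₁τ) − e^(−k₂τ)).
e^(−k₁τ) = e^(−0.0952×9.23) = e^(−0.8787) = 0.4153; e^(−k₂τ) = e^(−0.6996) = 0.4968.
C_B = 0.0952×4.64/(0.0758−0.0952) × (0.4153−0.4968) = (-22.77)×(-0.08144) = 1.854 mol/L.
Y_B = C_B/C_{A0} = 1.854/4.64 = 0.400.

0.400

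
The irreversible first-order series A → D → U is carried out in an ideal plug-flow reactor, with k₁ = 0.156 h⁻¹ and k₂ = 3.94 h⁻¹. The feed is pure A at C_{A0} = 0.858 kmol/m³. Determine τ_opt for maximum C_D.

0.853 h

For first-order series the maximum of C_D occurs at τ_opt = ln(k₂/k₁)/(k₂−k₁).
= ln(3.94/0.156)/(3.94−0.156) = ln(25.26)/3.784 = 3.229/3.784 = 0.853 h.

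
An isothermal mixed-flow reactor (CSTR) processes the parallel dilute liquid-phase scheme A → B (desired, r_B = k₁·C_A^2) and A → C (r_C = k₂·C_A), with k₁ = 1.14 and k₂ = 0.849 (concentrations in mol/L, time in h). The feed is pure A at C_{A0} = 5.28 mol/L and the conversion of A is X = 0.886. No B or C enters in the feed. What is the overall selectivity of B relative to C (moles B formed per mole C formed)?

Exit C_A = C_{A0}(1−X) = 5.28×0.114 = 0.6019 mol/L.
A CSTR operates uniformly at the exit composition, giving r_B = 0.4130 and r_C = 0.5110 (each k·C_A^n at C_A = 0.6019).
Overall selectivity = C_B/C_C = r_Bτ/(r_Cτ) = r_B/r_C = 0.808.

0.808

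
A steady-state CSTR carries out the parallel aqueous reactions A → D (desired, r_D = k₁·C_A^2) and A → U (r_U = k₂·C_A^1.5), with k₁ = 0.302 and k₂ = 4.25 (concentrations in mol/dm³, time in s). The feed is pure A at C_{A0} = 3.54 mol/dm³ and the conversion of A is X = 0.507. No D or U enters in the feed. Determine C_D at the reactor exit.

0.154 mol/dm³

Exit C_A = C_{A0}(1−X) = 3.54×0.493 = 1.745 mol/dm³.
In a CSTR the entire volume is at exit conditions, so r_D = 0.302×1.745^2 = 0.9198 and r_U = 4.25×1.745^1.5 = 9.799.
Fraction of consumed A going to D: r_D/(r_D+r_U) = 0.08582.
C_D = 0.08582·C_{A0}·X = 0.08582×3.54×0.507 = 0.154 mol/dm³.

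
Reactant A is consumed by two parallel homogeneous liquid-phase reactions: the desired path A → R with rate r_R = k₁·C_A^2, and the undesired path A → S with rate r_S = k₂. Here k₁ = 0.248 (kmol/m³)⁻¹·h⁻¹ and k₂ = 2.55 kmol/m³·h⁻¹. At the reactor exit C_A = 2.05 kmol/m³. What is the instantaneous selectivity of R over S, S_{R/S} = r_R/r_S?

S_{R/S} = r_R/r_S = (k₁·C_A^2)/(k₂) = (k₁/k₂)·C_A^2.
= (0.248×2.050^2) / (2.55) = 1.042/2.550 = 0.409.
Since the desired path is higher order in A, keeping C_A high (PFR or concentrated feed) favours R.

0.409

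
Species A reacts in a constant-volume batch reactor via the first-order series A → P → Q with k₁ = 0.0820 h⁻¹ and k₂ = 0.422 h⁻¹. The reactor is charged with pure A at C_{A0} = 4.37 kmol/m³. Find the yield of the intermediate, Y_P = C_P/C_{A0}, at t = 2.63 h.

0.115

The intermediate concentration in a first-order A→B→C sequence is C_P = k₁C_{A0}(e^(−k₁t) − e^(−k₂t))/(k₂−k₁).
e^(−k₁t) = e^(−0.0820×2.63) = e^(−0.2157) = 0.8060; e^(−k₂t) = e^(−1.110) = 0.3296.
C_P = 0.0820×4.37/(0.422−0.0820) × (0.8060−0.3296) = 1.054×0.4764 = 0.5021 kmol/m³.
Y_P = C_P/C_{A0} = 0.5021/4.37 = 0.115.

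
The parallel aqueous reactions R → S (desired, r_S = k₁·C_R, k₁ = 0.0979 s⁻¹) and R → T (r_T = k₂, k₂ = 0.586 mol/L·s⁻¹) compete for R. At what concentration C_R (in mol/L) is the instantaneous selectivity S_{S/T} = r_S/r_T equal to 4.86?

29.1 mol/L

S_{S/T} = (k₁/k₂)·C_R ⇒ C_R = S·k₂/k₁.
= 4.86×0.586/0.0979 = 29.1 mol/L.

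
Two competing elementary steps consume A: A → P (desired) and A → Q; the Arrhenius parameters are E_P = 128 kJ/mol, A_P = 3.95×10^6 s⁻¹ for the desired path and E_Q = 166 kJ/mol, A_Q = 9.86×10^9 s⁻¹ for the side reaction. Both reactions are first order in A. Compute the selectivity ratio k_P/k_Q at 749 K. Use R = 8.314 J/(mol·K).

k_P/k_Q = (A_P/A_Q)·exp[−(E_P−E_Q)/(RT)] = (A_P/A_Q)·exp[(E_Q−E_P)/(RT)].
(E_Q−E_P)/(RT) = (166−128)×10³/(8.314×749) = 38000/6227 = 6.102.
k_P/k_Q = (3.95×10^6/9.86×10^9)·exp(6.102) = 4.006×10^-4 × 446.9 = 0.179.
Since E_P < E_Q, lowering the temperature improves selectivity toward P.

0.179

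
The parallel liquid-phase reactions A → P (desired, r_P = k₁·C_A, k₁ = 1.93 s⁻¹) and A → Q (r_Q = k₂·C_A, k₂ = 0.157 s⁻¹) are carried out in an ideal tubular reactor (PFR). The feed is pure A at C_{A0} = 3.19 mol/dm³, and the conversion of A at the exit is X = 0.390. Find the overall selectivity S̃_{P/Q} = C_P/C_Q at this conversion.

12.3

C_A = C_{A0}(1−X) = 1.946 mol/dm³.
Both paths are first order in A, so the instantaneous fraction to P is constant: dC_P/d(−C_A) = k₁/(k₁+k₂) = 0.9248.
C_P = 0.9248·(C_{A0}−C_A) = 0.9248×1.244 = 1.15 mol/dm³.
C_Q = (C_{A0}−C_A)−C_P = 0.09359 mol/dm³; S̃_{P/Q} = 1.151/0.09359 = 12.3.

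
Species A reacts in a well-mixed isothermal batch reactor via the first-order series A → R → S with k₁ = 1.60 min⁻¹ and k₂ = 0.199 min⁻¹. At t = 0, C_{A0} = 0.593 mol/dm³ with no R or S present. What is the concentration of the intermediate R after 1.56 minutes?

The intermediate concentration in a first-order A→B→C sequence is C_R = k₁C_{A0}(e^(−k₁t) − e^(−k₂t))/(k₂−k₁).
e^(−k₁t) = e^(−1.60×1.56) = e^(−2.496) = 0.08241; e^(−k₂t) = e^(−0.3104) = 0.7331.
C_R = 1.60×0.593/(0.199−1.60) × (0.08241−0.7331) = (-0.6772)×(-0.6507) = 0.4407 mol/dm³.

0.441 mol/dm³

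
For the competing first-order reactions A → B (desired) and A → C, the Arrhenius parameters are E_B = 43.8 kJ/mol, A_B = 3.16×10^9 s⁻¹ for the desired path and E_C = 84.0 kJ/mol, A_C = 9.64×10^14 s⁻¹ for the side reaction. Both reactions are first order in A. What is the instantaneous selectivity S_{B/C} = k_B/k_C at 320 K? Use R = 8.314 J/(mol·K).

With equal orders, S_{B/C} = k_B/k_C = (A_B/A_C)·exp[(E_C−E_B)/(RT)].
(E_C−E_B)/(RT) = (84.0−43.8)×10³/(8.314×320) = 40200/2660 = 15.11.
k_B/k_C = (3.16×10^9/9.64×10^14)·exp(15.11) = 3.278×10^-6 × 3.649×10^6 = 12.0.
Since E_B < E_C, lowering the temperature improves selectivity toward B.

12.0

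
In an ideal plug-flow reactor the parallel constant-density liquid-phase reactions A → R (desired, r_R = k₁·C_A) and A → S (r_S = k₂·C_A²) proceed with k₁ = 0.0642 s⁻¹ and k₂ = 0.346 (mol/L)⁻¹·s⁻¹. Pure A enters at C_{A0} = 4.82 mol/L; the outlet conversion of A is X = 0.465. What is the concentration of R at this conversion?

C_A = C_{A0}(1−X) = 2.579 mol/L.
Along a PFR/batch, dC_R/dC_A = −r_R/(r_R+r_S) = −k₁/(k₁+k₂·C_A).
Integrating from C_{A0} to C_A: C_R = (0.0642/0.346)·ln[(0.0642+0.346·4.82)/(0.0642+0.346·2.58)] = 0.1855·ln(1.732/0.9564) = 0.1102 mol/L.

0.110 mol/L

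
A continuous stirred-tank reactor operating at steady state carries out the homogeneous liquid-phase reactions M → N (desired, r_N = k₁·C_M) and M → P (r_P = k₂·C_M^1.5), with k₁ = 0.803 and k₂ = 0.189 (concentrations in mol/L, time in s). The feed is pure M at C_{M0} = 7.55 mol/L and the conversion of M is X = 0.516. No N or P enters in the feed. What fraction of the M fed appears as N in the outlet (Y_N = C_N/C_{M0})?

0.356

Exit C_M = C_{M0}(1−X) = 7.55×0.484 = 3.654 mol/L.
A CSTR operates uniformly at the exit composition, giving r_N = 2.934 and r_P = 1.320 (each k·C_M^n at C_M = 3.654).
Fraction of consumed M going to N: r_N/(r_N+r_P) = 0.6897.
C_N = 0.6897·C_{M0}·X = 0.6897×7.55×0.516 = 2.69 mol/L; Y_N = C_N/C_{M0} = 0.356.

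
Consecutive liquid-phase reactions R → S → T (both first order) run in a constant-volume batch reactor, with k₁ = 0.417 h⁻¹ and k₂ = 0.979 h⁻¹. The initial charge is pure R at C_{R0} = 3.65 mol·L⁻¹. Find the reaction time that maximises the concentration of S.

1.52 h

Setting dC_S/dt = 0 gives t_opt = ln(k₂/k₁)/(k₂−k₁).
= ln(0.979/0.417)/(0.979−0.417) = ln(2.348)/0.5620 = 0.8534/0.5620 = 1.52 h.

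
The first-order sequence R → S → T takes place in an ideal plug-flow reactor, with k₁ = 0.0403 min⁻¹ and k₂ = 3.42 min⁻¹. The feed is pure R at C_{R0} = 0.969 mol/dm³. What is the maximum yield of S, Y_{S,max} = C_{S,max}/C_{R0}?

At the optimum, C_{S,max}/C_{R0} = (k₁/k₂)^[k₂/(k₂−k₁)].
= (0.0403/3.42)^(3.42/(3.42−0.0403)) = (0.01178)^(1.012) = 0.01118.

0.0112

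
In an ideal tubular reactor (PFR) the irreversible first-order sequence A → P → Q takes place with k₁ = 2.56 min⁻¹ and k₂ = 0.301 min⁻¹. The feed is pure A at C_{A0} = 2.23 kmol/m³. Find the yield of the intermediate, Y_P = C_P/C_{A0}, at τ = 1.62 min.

0.678

For first-order series with pure A initially, C_P(τ) = k₁C_{A0}/(k₂−k₁)·(e^(−k₁τ) − e^(−k₂τ)).
e^(−k₁τ) = e^(−2.56×1.62) = e^(−4.147) = 0.01581; e^(−k₂τ) = e^(−0.4876) = 0.6141.
C_P = 2.56×2.23/(0.301−2.56) × (0.01581−0.6141) = (-2.527)×(-0.5983) = 1.512 kmol/m³.
Y_P = C_P/C_{A0} = 1.512/2.23 = 0.678.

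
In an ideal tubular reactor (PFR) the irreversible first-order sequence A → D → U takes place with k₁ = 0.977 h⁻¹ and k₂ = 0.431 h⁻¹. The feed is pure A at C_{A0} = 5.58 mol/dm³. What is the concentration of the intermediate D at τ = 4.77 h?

1.18 mol/dm³

For first-order series with pure A initially, C_D(τ) = k₁C_{A0}/(k₂−k₁)·(e^(−k₁τ) − e^(−k₂τ)).
e^(−k₁τ) = e^(−0.977×4.77) = e^(−4.660) = 0.009464; e^(−k₂τ) = e^(−2.056) = 0.1280.
C_D = 0.977×5.58/(0.431−0.977) × (0.009464−0.1280) = (-9.985)×(-0.1185) = 1.183 mol/dm³.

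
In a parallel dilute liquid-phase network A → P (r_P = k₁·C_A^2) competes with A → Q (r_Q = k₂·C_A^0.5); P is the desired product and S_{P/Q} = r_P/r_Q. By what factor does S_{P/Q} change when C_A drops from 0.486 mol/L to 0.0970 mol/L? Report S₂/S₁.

S_{P/Q} = (k₁/k₂)·C_A^1.5, so S₂/S₁ = (C_{A,2}/C_{A,1})^1.5.
= (0.0970/0.486)^1.5 = (0.1996)^1.5 = 0.0892.
Selectivity toward P falls as C_A falls — high-concentration operation is favoured.

0.0892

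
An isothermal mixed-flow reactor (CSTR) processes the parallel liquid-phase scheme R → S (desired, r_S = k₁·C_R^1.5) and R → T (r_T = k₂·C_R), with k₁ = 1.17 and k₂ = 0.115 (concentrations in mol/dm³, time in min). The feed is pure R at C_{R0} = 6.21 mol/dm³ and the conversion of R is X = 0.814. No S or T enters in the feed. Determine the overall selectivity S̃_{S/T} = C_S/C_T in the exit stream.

10.9

Exit C_R = C_{R0}(1−X) = 6.21×0.186 = 1.155 mol/dm³.
In a CSTR the entire volume is at exit conditions, so r_S = 1.17×1.155^1.5 = 1.452 and r_T = 0.115×1.155 = 0.1328.
Overall selectivity = C_S/C_T = r_Sτ/(r_Tτ) = r_S/r_T = 10.9.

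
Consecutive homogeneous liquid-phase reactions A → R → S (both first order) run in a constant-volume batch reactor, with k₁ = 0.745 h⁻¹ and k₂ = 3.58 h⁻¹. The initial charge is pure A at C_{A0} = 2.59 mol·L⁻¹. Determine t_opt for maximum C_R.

0.554 h

For first-order series the maximum of C_R occurs at t_opt = ln(k₂/k₁)/(k₂−k₁).
= ln(3.58/0.745)/(3.58−0.745) = ln(4.805)/2.835 = 1.570/2.835 = 0.554 h.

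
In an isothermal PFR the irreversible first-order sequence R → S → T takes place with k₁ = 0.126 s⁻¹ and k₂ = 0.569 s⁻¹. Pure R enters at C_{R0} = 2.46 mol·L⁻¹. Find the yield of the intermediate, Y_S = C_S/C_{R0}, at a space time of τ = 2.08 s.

0.132

For first-order series with pure R initially, C_S(τ) = k₁C_{R0}/(k₂−k₁)·(e^(−k₁τ) − e^(−k₂τ)).
e^(−k₁τ) = e^(−0.126×2.08) = e^(−0.2621) = 0.7694; e^(−k₂τ) = e^(−1.184) = 0.3062.
C_S = 0.126×2.46/(0.569−0.126) × (0.7694−0.3062) = 0.6997×0.4633 = 0.3241 mol·L⁻¹.
Y_S = C_S/C_{R0} = 0.3241/2.46 = 0.132.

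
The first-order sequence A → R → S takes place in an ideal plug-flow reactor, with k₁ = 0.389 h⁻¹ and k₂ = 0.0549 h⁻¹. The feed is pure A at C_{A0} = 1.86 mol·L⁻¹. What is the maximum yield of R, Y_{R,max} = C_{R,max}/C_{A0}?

For a first-order series the maximum intermediate yield is C_{R,max}/C_{A0} = (k₁/k₂)^[k₂/(k₂−k₁)].
= (0.389/0.0549)^(0.0549/(0.0549−0.389)) = (7.086)^(-0.1643) = 0.7249.

0.725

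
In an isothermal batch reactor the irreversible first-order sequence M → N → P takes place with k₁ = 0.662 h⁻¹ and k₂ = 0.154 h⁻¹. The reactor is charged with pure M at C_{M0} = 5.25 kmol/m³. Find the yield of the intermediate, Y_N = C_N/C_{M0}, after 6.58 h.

For first-order series with pure M initially, C_N(t) = k₁C_{M0}/(k₂−k₁)·(e^(−k₁t) − e^(−k₂t)).
e^(−k₁t) = e^(−0.662×6.58) = e^(−4.356) = 0.01283; e^(−k₂t) = e^(−1.013) = 0.3630.
C_N = 0.662×5.25/(0.154−0.662) × (0.01283−0.3630) = (-6.842)×(-0.3502) = 2.396 kmol/m³.
Y_N = C_N/C_{M0} = 2.396/5.25 = 0.456.

0.456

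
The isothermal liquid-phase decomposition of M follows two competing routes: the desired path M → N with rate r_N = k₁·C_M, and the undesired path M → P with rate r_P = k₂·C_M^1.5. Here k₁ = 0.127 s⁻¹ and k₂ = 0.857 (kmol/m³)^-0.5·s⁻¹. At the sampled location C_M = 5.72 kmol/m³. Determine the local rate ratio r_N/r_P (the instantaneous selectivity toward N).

S_{N/P} = r_N/r_P = (k₁·C_M)/(k₂·C_M^1.5) = (k₁/k₂)·C_M^-0.5.
= (0.127×5.720) / (0.857×5.720^1.5) = 0.7264/11.72 = 0.0620.

0.0620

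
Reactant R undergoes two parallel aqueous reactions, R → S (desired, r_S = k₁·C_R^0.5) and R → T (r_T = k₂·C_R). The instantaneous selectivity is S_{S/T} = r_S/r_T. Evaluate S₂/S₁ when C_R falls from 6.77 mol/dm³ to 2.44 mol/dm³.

S_{S/T} = (k₁/k₂)·C_R^-0.5, so S₂/S₁ = (C_{R,2}/C_{R,1})^-0.5.
= (2.44/6.77)^(-0.5) = (0.3604)^(-0.5) = 1.67.

1.67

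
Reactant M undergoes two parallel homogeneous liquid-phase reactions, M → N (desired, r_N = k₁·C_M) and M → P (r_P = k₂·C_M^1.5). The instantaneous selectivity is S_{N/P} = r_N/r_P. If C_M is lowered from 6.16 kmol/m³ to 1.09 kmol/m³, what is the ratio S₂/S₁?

2.38

S_{N/P} = (k₁/k₂)·C_M^-0.5, so S₂/S₁ = (C_{M,2}/C_{M,1})^-0.5.
= (1.09/6.16)^(-0.5) = (0.1769)^(-0.5) = 2.38.
Selectivity toward N rises as C_M falls — low-concentration operation is favoured.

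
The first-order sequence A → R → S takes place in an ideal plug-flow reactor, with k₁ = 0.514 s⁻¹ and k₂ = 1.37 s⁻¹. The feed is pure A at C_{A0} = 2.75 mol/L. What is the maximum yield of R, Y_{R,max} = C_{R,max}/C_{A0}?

At the optimum, C_{R,max}/C_{A0} = (k₁/k₂)^[k₂/(k₂−k₁)].
= (0.514/1.37)^(1.37/(1.37−0.514)) = (0.3752)^(1.600) = 0.2083.

0.208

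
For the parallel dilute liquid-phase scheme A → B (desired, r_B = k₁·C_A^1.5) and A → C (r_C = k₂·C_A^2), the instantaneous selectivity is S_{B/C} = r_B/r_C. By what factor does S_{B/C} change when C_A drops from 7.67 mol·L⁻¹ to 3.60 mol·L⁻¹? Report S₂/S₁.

S_{B/C} = (k₁/k₂)·C_A^-0.5, so S₂/S₁ = (C_{A,2}/C_{A,1})^-0.5.
= (3.60/7.67)^(-0.5) = (0.4694)^(-0.5) = 1.46.

1.46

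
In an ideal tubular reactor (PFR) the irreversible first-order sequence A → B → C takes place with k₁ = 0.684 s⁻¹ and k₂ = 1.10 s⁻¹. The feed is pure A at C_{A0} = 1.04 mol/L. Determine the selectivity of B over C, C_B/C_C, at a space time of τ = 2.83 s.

For first-order series with pure A initially, C_B(τ) = k₁C_{A0}/(k₂−k₁)·(e^(−k₁τ) − e^(−k₂τ)).
e^(−k₁τ) = e^(−0.684×2.83) = e^(−1.936) = 0.1443; e^(−k₂τ) = e^(−3.113) = 0.04447.
C_B = 0.684×1.04/(1.10−0.684) × (0.1443−0.04447) = 1.710×0.09985 = 0.1707 mol/L.
C_A = C_{A0}e^(−k₁τ) = 0.1501 mol/L, so C_C = C_{A0}−C_A−C_B = 0.7192 mol/L; C_B/C_C = 0.237.

0.237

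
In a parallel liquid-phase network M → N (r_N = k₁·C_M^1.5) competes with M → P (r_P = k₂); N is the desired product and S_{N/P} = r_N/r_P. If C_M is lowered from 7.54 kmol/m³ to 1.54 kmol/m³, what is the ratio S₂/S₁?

0.0923

S_{N/P} = (k₁/k₂)·C_M^1.5, so S₂/S₁ = (C_{M,2}/C_{M,1})^1.5.
= (1.54/7.54)^1.5 = (0.2042)^1.5 = 0.0923.
Selectivity toward N falls as C_M falls — high-concentration operation is favoured.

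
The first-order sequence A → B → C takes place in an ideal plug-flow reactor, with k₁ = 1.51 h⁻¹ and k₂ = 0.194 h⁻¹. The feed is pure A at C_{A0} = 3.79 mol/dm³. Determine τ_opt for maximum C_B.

1.56 h

Setting dC_B/dτ = 0 gives τ_opt = ln(k₂/k₁)/(k₂−k₁).
= ln(0.194/1.51)/(0.194−1.51) = ln(0.1285)/-1.316 = -2.052/-1.316 = 1.56 h.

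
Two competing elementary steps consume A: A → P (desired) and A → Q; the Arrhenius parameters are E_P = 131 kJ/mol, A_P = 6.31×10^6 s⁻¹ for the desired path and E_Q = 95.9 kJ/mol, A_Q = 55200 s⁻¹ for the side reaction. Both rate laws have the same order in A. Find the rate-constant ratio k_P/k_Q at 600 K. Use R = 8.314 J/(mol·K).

0.101

Since both paths have the same order in A, the concentration cancels and S_{P/Q} = k_P/k_Q = (A_P/A_Q)·exp[(E_Q−E_P)/(RT)].
(E_Q−E_P)/(RT) = (95.9−131)×10³/(8.314×600) = -35100/4988 = -7.036.
k_P/k_Q = (6.31×10^6/55200)·exp(-7.036) = 114.3 × 8.794×10^-4 = 0.101.
Since E_P > E_Q, raising the temperature improves selectivity toward P.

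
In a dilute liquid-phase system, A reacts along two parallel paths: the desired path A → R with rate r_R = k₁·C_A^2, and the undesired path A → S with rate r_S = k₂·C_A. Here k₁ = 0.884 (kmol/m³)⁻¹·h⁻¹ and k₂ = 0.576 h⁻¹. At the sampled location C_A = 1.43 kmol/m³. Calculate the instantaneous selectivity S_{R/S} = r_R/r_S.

2.19

S_{R/S} = r_R/r_S = (k₁·C_A^2)/(k₂·C_A) = (k₁/k₂)·C_A.
= (0.884×1.430^2) / (0.576×1.430) = 1.808/0.8237 = 2.19.
Since the desired path is higher order in A, keeping C_A high (PFR or concentrated feed) favours R.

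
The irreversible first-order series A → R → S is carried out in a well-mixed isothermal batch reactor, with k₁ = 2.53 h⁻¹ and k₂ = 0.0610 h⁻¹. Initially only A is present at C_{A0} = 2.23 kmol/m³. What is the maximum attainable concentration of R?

For a first-order series the maximum intermediate yield is C_{R,max}/C_{A0} = (k₁/k₂)^[k₂/(k₂−k₁)].
= (2.53/0.0610)^(0.0610/(0.0610−2.53)) = (41.48)^(-0.02471) = 0.9121.
C_{R,max} = 0.9121×2.23 = 2.03 kmol/m³.

2.03 kmol/m³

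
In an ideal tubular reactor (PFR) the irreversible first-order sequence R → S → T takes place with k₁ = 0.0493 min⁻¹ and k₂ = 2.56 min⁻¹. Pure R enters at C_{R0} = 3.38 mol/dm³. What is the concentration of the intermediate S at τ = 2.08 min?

Solving the coupled first-order balances gives C_S(τ) = [k₁/(k₂−k₁)]·C_{R0}·(e^(−k₁τ) − e^(−k₂τ)).
e^(−k₁τ) = e^(−0.0493×2.08) = e^(−0.1025) = 0.9025; e^(−k₂τ) = e^(−5.325) = 0.004869.
C_S = 0.0493×3.38/(2.56−0.0493) × (0.9025−0.004869) = 0.06637×0.8977 = 0.05958 mol/dm³.

0.0596 mol/dm³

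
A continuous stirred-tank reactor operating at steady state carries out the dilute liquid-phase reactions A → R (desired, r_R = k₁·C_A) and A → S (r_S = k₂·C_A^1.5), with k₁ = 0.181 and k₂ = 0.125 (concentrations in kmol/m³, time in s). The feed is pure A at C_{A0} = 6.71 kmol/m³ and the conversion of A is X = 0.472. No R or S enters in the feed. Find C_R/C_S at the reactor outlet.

0.769

Exit C_A = C_{A0}(1−X) = 6.71×0.528 = 3.543 kmol/m³.
A CSTR operates uniformly at the exit composition, giving r_R = 0.6413 and r_S = 0.8336 (each k·C_A^n at C_A = 3.543).
Overall selectivity = C_R/C_S = r_Rτ/(r_Sτ) = r_R/r_S = 0.769.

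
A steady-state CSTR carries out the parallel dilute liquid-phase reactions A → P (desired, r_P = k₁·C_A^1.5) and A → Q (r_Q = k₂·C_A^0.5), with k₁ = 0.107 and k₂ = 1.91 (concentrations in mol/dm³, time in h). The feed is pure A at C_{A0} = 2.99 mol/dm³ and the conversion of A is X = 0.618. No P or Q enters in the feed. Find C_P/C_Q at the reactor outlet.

Exit C_A = C_{A0}(1−X) = 2.99×0.382 = 1.142 mol/dm³.
In a CSTR the entire volume is at exit conditions, so r_P = 0.107×1.142^1.5 = 0.1306 and r_Q = 1.91×1.142^0.5 = 2.041.
Overall selectivity = C_P/C_Q = r_Pτ/(r_Qτ) = r_P/r_Q = 0.0640.

0.0640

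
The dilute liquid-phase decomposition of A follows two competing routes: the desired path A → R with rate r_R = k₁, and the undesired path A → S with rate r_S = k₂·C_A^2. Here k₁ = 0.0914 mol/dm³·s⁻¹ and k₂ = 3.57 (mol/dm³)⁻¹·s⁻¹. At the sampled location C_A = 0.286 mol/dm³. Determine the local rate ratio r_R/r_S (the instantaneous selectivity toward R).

S_{R/S} = r_R/r_S = (k₁)/(k₂·C_A^2) = (k₁/k₂)·C_A^-2.
= (0.0914) / (3.57×0.2860^2) = 0.09140/0.2920 = 0.313.

0.313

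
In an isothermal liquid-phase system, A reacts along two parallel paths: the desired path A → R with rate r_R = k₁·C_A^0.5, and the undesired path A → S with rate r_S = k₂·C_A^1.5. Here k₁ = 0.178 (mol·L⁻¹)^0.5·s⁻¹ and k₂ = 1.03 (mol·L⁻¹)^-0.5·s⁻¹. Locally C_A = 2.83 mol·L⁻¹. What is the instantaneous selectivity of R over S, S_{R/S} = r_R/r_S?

S_{R/S} = r_R/r_S = (k₁·C_A^0.5)/(k₂·C_A^1.5) = (k₁/k₂)·C_A⁻¹.
= (0.178×2.830^0.5) / (1.03×2.830^1.5) = 0.2994/4.904 = 0.0611.
The undesired path is higher order in A, so low C_A (CSTR or dilute feed) favours R.

0.0611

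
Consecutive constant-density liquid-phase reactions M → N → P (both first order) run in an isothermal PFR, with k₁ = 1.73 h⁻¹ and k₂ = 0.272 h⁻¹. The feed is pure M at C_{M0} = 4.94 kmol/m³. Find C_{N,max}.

For a first-order series the maximum intermediate yield is C_{N,max}/C_{M0} = (k₁/k₂)^[k₂/(k₂−k₁)].
= (1.73/0.272)^(0.272/(0.272−1.73)) = (6.360)^(-0.1866) = 0.7081.
C_{N,max} = 0.7081×4.94 = 3.50 kmol/m³.

3.50 kmol/m³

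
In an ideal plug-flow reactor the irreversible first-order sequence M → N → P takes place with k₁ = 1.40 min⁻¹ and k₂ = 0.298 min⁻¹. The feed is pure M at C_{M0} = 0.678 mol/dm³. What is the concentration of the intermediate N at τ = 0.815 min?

0.400 mol/dm³

For first-order series with pure M initially, C_N(τ) = k₁C_{M0}/(k₂−k₁)·(e^(−k₁τ) − e^(−k₂τ)).
e^(−k₁τ) = e^(−1.40×0.815) = e^(−1.141) = 0.3195; e^(−k₂τ) = e^(−0.2429) = 0.7844.
C_N = 1.40×0.678/(0.298−1.40) × (0.3195−0.7844) = (-0.8613)×(-0.4649) = 0.4004 mol/dm³.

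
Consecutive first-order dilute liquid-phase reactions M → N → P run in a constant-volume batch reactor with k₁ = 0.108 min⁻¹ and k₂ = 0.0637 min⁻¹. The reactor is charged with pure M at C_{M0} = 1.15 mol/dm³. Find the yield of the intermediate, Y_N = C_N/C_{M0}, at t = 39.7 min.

0.161

Solving the coupled first-order balances gives C_N(t) = [k₁/(k₂−k₁)]·C_{M0}·(e^(−k₁t) − e^(−k₂t)).
e^(−k₁t) = e^(−0.108×39.7) = e^(−4.288) = 0.01374; e^(−k₂t) = e^(−2.529) = 0.07975.
C_N = 0.108×1.15/(0.0637−0.108) × (0.01374−0.07975) = (-2.804)×(-0.06601) = 0.1851 mol/dm³.
Y_N = C_N/C_{M0} = 0.1851/1.15 = 0.161.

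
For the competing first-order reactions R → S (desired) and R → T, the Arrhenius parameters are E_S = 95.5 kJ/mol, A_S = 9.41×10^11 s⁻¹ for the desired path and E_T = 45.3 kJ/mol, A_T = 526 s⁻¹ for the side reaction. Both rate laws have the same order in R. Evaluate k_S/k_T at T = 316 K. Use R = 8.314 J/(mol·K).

Since both paths have the same order in R, the concentration cancels and S_{S/T} = k_S/k_T = (A_S/A_T)·exp[(E_T−E_S)/(RT)].
(E_T−E_S)/(RT) = (45.3−95.5)×10³/(8.314×316) = -50200/2627 = -19.11.
k_S/k_T = (9.41×10^11/526)·exp(-19.11) = 1.789×10^9 × 5.031×10^-9 = 9.00.
Since E_S > E_T, raising the temperature improves selectivity toward S.

9.00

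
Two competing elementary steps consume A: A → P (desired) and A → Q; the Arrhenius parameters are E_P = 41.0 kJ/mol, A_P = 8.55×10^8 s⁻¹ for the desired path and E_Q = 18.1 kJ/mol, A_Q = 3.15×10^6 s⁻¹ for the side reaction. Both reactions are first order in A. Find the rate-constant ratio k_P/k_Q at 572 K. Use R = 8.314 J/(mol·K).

2.20

k_P/k_Q = (A_P/A_Q)·exp[−(E_P−E_Q)/(RT)] = (A_P/A_Q)·exp[(E_Q−E_P)/(RT)].
(E_Q−E_P)/(RT) = (18.1−41.0)×10³/(8.314×572) = -22900/4756 = -4.815.
k_P/k_Q = (8.55×10^8/3.15×10^6)·exp(-4.815) = 271.4 × 0.008104 = 2.20.
Since E_P > E_Q, raising the temperature improves selectivity toward P.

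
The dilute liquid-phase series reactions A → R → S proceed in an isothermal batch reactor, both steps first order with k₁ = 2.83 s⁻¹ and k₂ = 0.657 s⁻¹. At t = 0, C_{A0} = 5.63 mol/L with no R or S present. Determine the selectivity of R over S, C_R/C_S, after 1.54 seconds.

0.861

For first-order series with pure A initially, C_R(t) = k₁C_{A0}/(k₂−k₁)·(e^(−k₁t) − e^(−k₂t)).
e^(−k₁t) = e^(−2.83×1.54) = e^(−4.358) = 0.01280; e^(−k₂t) = e^(−1.012) = 0.3636.
C_R = 2.83×5.63/(0.657−2.83) × (0.01280−0.3636) = (-7.332)×(-0.3508) = 2.572 mol/L.
C_A = C_{A0}e^(−k₁t) = 0.07207 mol/L, so C_S = C_{A0}−C_A−C_R = 2.986 mol/L; C_R/C_S = 0.861.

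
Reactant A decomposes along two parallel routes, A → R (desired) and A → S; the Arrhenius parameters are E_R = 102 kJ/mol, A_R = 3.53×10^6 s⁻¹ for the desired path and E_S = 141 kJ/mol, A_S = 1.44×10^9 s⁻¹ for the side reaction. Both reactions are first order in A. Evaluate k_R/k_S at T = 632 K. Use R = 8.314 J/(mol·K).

4.10

With equal orders, S_{R/S} = k_R/k_S = (A_R/A_S)·exp[(E_S−E_R)/(RT)].
(E_S−E_R)/(RT) = (141−102)×10³/(8.314×632) = 39000/5254 = 7.422.
k_R/k_S = (3.53×10^6/1.44×10^9)·exp(7.422) = 0.002451 × 1673 = 4.10.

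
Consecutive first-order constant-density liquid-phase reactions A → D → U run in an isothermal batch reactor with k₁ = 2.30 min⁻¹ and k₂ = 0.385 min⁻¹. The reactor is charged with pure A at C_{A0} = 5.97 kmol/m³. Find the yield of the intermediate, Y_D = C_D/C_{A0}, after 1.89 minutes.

Solving the coupled first-order balances gives C_D(t) = [k₁/(k₂−k₁)]·C_{A0}·(e^(−k₁t) − e^(−k₂t)).
e^(−k₁t) = e^(−2.30×1.89) = e^(−4.347) = 0.01295; e^(−k₂t) = e^(−0.7277) = 0.4830.
C_D = 2.30×5.97/(0.385−2.30) × (0.01295−0.4830) = (-7.170)×(-0.4701) = 3.371 kmol/m³.
Y_D = C_D/C_{A0} = 3.371/5.97 = 0.565.

0.565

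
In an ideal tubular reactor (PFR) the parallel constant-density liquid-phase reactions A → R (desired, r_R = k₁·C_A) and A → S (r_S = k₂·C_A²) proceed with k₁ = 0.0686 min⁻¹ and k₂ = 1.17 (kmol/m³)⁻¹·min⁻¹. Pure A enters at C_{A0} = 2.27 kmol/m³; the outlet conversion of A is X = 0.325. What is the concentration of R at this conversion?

0.0223 kmol/m³

C_A = C_{A0}(1−X) = 1.532 kmol/m³.
Along a PFR/batch, dC_R/dC_A = −r_R/(r_R+r_S) = −k₁/(k₁+k₂·C_A).
Integrating from C_{A0} to C_A: C_R = (0.0686/1.17)·ln[(0.0686+1.17·2.27)/(0.0686+1.17·1.53)] = 0.05863·ln(2.724/1.861) = 0.02234 kmol/m³.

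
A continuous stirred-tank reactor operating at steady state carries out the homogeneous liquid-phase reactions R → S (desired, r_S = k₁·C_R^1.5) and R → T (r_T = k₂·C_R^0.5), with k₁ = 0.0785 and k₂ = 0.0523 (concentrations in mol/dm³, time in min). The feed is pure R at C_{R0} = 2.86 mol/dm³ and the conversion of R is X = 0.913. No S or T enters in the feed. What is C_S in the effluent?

Exit C_R = C_{R0}(1−X) = 2.86×0.0870 = 0.2488 mol/dm³.
In a CSTR the entire volume is at exit conditions, so r_S = 0.0785×0.2488^1.5 = 0.009743 and r_T = 0.0523×0.2488^0.5 = 0.02609.
Fraction of consumed R going to S: r_S/(r_S+r_T) = 0.2719.
C_S = 0.2719·C_{R0}·X = 0.2719×2.86×0.913 = 0.710 mol/dm³.

0.710 mol/dm³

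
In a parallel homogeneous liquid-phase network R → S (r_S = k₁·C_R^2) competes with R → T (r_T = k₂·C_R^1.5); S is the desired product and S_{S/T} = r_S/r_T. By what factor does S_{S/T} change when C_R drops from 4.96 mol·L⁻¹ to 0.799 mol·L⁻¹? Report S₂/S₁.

S_{S/T} = (k₁/k₂)·C_R^0.5, so S₂/S₁ = (C_{R,2}/C_{R,1})^0.5.
= (0.799/4.96)^0.5 = (0.1611)^0.5 = 0.401.

0.401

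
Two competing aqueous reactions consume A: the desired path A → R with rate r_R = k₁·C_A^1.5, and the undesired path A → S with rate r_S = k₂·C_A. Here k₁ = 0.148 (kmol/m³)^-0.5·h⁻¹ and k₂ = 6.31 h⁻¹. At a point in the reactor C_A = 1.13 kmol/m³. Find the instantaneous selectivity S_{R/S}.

0.0249

S_{R/S} = r_R/r_S = (k₁·C_A^1.5)/(k₂·C_A) = (k₁/k₂)·C_A^0.5.
= (0.148×1.130^1.5) / (6.31×1.130) = 0.1778/7.130 = 0.0249.
Since the desired path is higher order in A, keeping C_A high (PFR or concentrated feed) favours R.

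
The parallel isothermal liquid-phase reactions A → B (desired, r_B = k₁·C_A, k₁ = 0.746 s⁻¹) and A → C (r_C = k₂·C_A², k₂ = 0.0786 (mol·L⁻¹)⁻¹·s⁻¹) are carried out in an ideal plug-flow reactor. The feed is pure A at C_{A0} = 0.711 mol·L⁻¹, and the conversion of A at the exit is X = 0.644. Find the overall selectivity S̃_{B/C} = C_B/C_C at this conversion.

19.8

C_A = C_{A0}(1−X) = 0.2531 mol·L⁻¹.
Along a PFR/batch, dC_B/dC_A = −r_B/(r_B+r_C) = −k₁/(k₁+k₂·C_A).
Integrating from C_{A0} to C_A: C_B = (0.746/0.0786)·ln[(0.746+0.0786·0.711)/(0.746+0.0786·0.253)] = 9.491·ln(0.8019/0.7659) = 0.4358 mol·L⁻¹.
C_C = (C_{A0}−C_A)−C_B = 0.02206 mol·L⁻¹; S̃_{B/C} = 0.4358/0.02206 = 19.8.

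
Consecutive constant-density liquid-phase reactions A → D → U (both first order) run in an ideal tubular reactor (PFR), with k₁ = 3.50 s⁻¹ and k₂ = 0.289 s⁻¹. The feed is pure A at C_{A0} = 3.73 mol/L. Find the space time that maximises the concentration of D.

The intermediate peaks when r₁ = r₂, i.e. k₁e^(−k₁τ) = k₂e^(−k₂τ), giving τ_opt = ln(k₂/k₁)/(k₂−k₁).
= ln(0.289/3.50)/(0.289−3.50) = ln(0.08257)/-3.211 = -2.494/-3.211 = 0.777 s.

0.777 s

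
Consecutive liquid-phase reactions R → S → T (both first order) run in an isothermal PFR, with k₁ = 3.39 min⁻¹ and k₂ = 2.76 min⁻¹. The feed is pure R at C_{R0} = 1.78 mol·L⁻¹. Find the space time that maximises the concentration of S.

The intermediate peaks when r₁ = r₂, i.e. k₁e^(−k₁τ) = k₂e^(−k₂τ), giving τ_opt = ln(k₂/k₁)/(k₂−k₁).
= ln(2.76/3.39)/(2.76−3.39) = ln(0.8142)/-0.6300 = -0.2056/-0.6300 = 0.326 min.

0.326 min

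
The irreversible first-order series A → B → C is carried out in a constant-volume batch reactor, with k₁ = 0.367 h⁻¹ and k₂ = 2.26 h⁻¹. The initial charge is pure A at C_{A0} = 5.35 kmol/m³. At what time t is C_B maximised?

0.960 h

For first-order series the maximum of C_B occurs at t_opt = ln(k₂/k₁)/(k₂−k₁).
= ln(2.26/0.367)/(2.26−0.367) = ln(6.158)/1.893 = 1.818/1.893 = 0.960 h.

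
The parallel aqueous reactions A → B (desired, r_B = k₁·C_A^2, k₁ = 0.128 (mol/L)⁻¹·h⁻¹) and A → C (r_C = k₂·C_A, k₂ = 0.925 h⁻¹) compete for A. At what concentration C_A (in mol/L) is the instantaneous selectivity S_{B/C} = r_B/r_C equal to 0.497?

S_{B/C} = (k₁/k₂)·C_A ⇒ C_A = S·k₂/k₁.
= 0.497×0.925/0.128 = 3.59 mol/L.

3.59 mol/L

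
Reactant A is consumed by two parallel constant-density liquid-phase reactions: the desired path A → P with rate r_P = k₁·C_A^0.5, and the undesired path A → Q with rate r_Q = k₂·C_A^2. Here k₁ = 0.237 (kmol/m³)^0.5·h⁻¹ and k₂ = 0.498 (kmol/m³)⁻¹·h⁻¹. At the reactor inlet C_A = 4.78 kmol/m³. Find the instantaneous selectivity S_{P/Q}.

0.0455

S_{P/Q} = r_P/r_Q = (k₁·C_A^0.5)/(k₂·C_A^2) = (k₁/k₂)·C_A^-1.5.
= (0.237×4.780^0.5) / (0.498×4.780^2) = 0.5182/11.38 = 0.0455.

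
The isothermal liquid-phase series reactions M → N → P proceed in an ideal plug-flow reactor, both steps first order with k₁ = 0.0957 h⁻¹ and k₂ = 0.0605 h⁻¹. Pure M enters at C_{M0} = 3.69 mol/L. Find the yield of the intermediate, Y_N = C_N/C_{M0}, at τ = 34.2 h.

0.240

Solving the coupled first-order balances gives C_N(τ) = [k₁/(k₂−k₁)]·C_{M0}·(e^(−k₁τ) − e^(−k₂τ)).
e^(−k₁τ) = e^(−0.0957×34.2) = e^(−3.273) = 0.03789; e^(−k₂τ) = e^(−2.069) = 0.1263.
C_N = 0.0957×3.69/(0.0605−0.0957) × (0.03789−0.1263) = (-10.03)×(-0.08840) = 0.8869 mol/L.
Y_N = C_N/C_{M0} = 0.8869/3.69 = 0.240.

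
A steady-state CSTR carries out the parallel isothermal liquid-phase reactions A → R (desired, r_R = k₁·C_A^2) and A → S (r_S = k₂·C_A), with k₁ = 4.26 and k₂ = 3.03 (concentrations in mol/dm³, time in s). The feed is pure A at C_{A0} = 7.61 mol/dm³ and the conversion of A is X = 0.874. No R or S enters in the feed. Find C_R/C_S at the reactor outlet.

Exit C_A = C_{A0}(1−X) = 7.61×0.126 = 0.9589 mol/dm³.
A CSTR operates uniformly at the exit composition, giving r_R = 3.917 and r_S = 2.905 (each k·C_A^n at C_A = 0.9589).
Overall selectivity = C_R/C_S = r_Rτ/(r_Sτ) = r_R/r_S = 1.35.

1.35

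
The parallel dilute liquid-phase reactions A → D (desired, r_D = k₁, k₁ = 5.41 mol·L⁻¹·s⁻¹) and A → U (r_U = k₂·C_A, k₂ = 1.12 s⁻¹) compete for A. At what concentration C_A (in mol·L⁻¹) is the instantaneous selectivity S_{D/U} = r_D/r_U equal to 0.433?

S_{D/U} = (k₁/k₂)·C_A⁻¹ ⇒ C_A = (S·k₂/k₁)^(-1).
= (0.433×1.12/5.41)^(-1) = (0.08964)^(-1) = 11.2 mol·L⁻¹.

11.2 mol·L⁻¹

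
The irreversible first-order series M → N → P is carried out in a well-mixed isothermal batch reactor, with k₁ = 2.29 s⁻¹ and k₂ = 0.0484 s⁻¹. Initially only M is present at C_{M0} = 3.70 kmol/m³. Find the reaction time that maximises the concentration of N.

Setting dC_N/dt = 0 gives t_opt = ln(k₂/k₁)/(k₂−k₁).
= ln(0.0484/2.29)/(0.0484−2.29) = ln(0.02114)/-2.242 = -3.857/-2.242 = 1.72 s.

1.72 s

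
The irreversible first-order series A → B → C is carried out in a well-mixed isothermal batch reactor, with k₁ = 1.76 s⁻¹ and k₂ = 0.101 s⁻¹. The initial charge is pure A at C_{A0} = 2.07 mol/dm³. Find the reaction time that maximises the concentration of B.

For first-order series the maximum of C_B occurs at t_opt = ln(k₂/k₁)/(k₂−k₁).
= ln(0.101/1.76)/(0.101−1.76) = ln(0.05739)/-1.659 = -2.858/-1.659 = 1.72 s.

1.72 s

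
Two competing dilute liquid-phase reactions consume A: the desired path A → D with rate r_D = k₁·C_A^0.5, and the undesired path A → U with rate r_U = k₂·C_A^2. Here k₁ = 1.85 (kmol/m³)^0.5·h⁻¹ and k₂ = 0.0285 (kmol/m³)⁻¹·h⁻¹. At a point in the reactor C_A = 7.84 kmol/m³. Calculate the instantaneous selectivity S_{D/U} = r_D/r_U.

S_{D/U} = r_D/r_U = (k₁·C_A^0.5)/(k₂·C_A^2) = (k₁/k₂)·C_A^-1.5.
= (1.85×7.840^0.5) / (0.0285×7.840^2) = 5.180/1.752 = 2.96.
The undesired path is higher order in A, so low C_A (CSTR or dilute feed) favours D.

2.96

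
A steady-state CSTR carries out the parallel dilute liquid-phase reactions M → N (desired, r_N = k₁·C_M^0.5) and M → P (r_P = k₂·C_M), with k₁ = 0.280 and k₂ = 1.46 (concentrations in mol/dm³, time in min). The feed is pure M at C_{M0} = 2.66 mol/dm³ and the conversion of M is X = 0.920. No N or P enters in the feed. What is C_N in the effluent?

Exit C_M = C_{M0}(1−X) = 2.66×0.0800 = 0.2128 mol/dm³.
A CSTR operates uniformly at the exit composition, giving r_N = 0.1292 and r_P = 0.3107 (each k·C_M^n at C_M = 0.2128).
Fraction of consumed M going to N: r_N/(r_N+r_P) = 0.2937.
C_N = 0.2937·C_{M0}·X = 0.2937×2.66×0.920 = 0.719 mol/dm³.

0.719 mol/dm³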